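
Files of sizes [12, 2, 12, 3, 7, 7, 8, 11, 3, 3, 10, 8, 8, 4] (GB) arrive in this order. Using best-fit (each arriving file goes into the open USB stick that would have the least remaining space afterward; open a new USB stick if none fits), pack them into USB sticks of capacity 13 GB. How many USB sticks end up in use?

  12 → USB stick 1 (new)  [load 12/13]
  2 → USB stick 2 (new)  [load 2/13]
  12 → USB stick 3 (new)  [load 12/13]
  3 → USB stick 2  [load 5/13]
  7 → USB stick 2  [load 12/13]
  7 → USB stick 4 (new)  [load 7/13]
  8 → USB stick 5 (new)  [load 8/13]
  11 → USB stick 6 (new)  [load 11/13]
  3 → USB stick 5  [load 11/13]
  3 → USB stick 4  [load 10/13]
  10 → USB stick 7 (new)  [load 10/13]
  8 → USB stick 8 (new)  [load 8/13]
  8 → USB stick 9 (new)  [load 8/13]
  4 → USB stick 8  [load 12/13]
9 USB sticks opened.

9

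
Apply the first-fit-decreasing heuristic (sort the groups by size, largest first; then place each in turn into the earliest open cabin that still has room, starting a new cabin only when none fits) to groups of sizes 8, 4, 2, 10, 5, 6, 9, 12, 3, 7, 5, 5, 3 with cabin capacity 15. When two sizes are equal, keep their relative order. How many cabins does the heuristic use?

Sorted descending: 12, 10, 9, 8, 7, 6, 5, 5, 5, 4, 3, 3, 2.
  12 → cabin 1 (new)  [load 12/15]
  10 → cabin 2 (new)  [load 10/15]
  9 → cabin 3 (new)  [load 9/15]
  8 → cabin 4 (new)  [load 8/15]
  7 → cabin 4  [load 15/15]
  6 → cabin 3  [load 15/15]
  5 → cabin 2  [load 15/15]
  5 → cabin 5 (new)  [load 5/15]
  5 → cabin 5  [load 10/15]
  4 → cabin 5  [load 14/15]
  3 → cabin 1  [load 15/15]
  3 → cabin 6 (new)  [load 3/15]
  2 → cabin 6  [load 5/15]
6 cabins opened.

6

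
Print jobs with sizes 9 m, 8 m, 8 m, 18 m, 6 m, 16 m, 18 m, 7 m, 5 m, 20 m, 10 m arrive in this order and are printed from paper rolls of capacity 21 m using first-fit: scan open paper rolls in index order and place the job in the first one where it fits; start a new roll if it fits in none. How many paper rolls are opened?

7

  9 → roll 1 (new)  [load 9/21]
  8 → roll 1  [load 17/21]
  8 → roll 2 (new)  [load 8/21]
  18 → roll 3 (new)  [load 18/21]
  6 → roll 2  [load 14/21]
  16 → roll 4 (new)  [load 16/21]
  18 → roll 5 (new)  [load 18/21]
  7 → roll 2  [load 21/21]
  5 → roll 4  [load 21/21]
  20 → roll 6 (new)  [load 20/21]
  10 → roll 7 (new)  [load 10/21]
7 paper rolls opened.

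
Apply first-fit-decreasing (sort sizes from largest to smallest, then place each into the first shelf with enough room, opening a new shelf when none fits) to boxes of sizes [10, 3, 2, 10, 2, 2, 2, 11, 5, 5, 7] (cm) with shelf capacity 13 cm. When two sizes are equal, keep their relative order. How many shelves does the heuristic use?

Sorted descending: 11, 10, 10, 7, 5, 5, 3, 2, 2, 2, 2.
  11 → shelf 1 (new)  [load 11/13]
  10 → shelf 2 (new)  [load 10/13]
  10 → shelf 3 (new)  [load 10/13]
  7 → shelf 4 (new)  [load 7/13]
  5 → shelf 4  [load 12/13]
  5 → shelf 5 (new)  [load 5/13]
  3 → shelf 2  [load 13/13]
  2 → shelf 1  [load 13/13]
  2 → shelf 3  [load 12/13]
  2 → shelf 5  [load 7/13]
  2 → shelf 5  [load 9/13]
5 shelves opened.

5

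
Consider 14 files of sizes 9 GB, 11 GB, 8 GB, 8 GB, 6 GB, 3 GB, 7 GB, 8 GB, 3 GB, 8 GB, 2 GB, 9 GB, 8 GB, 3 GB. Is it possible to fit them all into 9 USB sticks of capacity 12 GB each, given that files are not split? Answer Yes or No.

No

Total = 93 GB; ⌈93/12⌉ = 8.
9 files each exceed half the capacity and cannot share a USB stick, forcing at least 9 USB sticks.
The bound of 9 does not rule out 9, but exhaustive search shows no assignment into 9 USB sticks of capacity 12 GB exists — the minimum is 10.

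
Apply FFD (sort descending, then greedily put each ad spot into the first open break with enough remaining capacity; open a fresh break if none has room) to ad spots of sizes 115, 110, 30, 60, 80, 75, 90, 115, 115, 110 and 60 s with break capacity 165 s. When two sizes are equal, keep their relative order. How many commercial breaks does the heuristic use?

Sorted descending: 115, 115, 115, 110, 110, 90, 80, 75, 60, 60, 30.
  115 → break 1 (new)  [load 115/165]
  115 → break 2 (new)  [load 115/165]
  115 → break 3 (new)  [load 115/165]
  110 → break 4 (new)  [load 110/165]
  110 → break 5 (new)  [load 110/165]
  90 → break 6 (new)  [load 90/165]
  80 → break 7 (new)  [load 80/165]
  75 → break 6  [load 165/165]
  60 → break 7  [load 140/165]
  60 → break 8 (new)  [load 60/165]
  30 → break 1  [load 145/165]
8 commercial breaks opened.

8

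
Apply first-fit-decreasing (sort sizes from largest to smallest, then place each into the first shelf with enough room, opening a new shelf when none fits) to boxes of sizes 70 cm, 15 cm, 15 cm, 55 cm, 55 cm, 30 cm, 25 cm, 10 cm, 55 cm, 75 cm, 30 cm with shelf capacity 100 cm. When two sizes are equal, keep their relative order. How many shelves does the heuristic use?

5

Sorted descending: 75, 70, 55, 55, 55, 30, 30, 25, 15, 15, 10.
  75 → shelf 1 (new)  [load 75/100]
  70 → shelf 2 (new)  [load 70/100]
  55 → shelf 3 (new)  [load 55/100]
  55 → shelf 4 (new)  [load 55/100]
  55 → shelf 5 (new)  [load 55/100]
  30 → shelf 2  [load 100/100]
  30 → shelf 3  [load 85/100]
  25 → shelf 1  [load 100/100]
  15 → shelf 3  [load 100/100]
  15 → shelf 4  [load 70/100]
  10 → shelf 4  [load 80/100]
5 shelves opened.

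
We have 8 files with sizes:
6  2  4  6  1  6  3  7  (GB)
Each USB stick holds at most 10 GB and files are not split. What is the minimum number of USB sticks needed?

4

Total = 7 + 6 + 6 + 6 + 4 + 3 + 2 + 1 = 35 GB.
Lower bound: ⌈35/10⌉ = 4 USB sticks.
A packing using 4 USB sticks:
  USB stick 1: 7 + 3 = 10
  USB stick 2: 6 + 4 = 10
  USB stick 3: 6 + 2 + 1 = 9
  USB stick 4: 6 = 6
This matches the lower bound, so 4 is optimal.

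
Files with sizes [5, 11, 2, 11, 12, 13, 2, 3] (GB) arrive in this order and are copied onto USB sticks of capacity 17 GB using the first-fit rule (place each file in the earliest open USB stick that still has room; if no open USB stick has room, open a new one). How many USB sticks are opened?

  5 → USB stick 1 (new)  [load 5/17]
  11 → USB stick 1  [load 16/17]
  2 → USB stick 2 (new)  [load 2/17]
  11 → USB stick 2  [load 13/17]
  12 → USB stick 3 (new)  [load 12/17]
  13 → USB stick 4 (new)  [load 13/17]
  2 → USB stick 2  [load 15/17]
  3 → USB stick 3  [load 15/17]
4 USB sticks opened.

4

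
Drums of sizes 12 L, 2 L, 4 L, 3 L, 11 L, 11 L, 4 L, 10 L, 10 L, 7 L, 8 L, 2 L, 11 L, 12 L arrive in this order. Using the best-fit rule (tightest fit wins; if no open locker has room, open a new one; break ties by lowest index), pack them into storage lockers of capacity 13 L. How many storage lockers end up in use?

10

  12 → locker 1 (new)  [load 12/13]
  2 → locker 2 (new)  [load 2/13]
  4 → locker 2  [load 6/13]
  3 → locker 2  [load 9/13]
  11 → locker 3 (new)  [load 11/13]
  11 → locker 4 (new)  [load 11/13]
  4 → locker 2  [load 13/13]
  10 → locker 5 (new)  [load 10/13]
  10 → locker 6 (new)  [load 10/13]
  7 → locker 7 (new)  [load 7/13]
  8 → locker 8 (new)  [load 8/13]
  2 → locker 3  [load 13/13]
  11 → locker 9 (new)  [load 11/13]
  12 → locker 10 (new)  [load 12/13]
10 storage lockers opened.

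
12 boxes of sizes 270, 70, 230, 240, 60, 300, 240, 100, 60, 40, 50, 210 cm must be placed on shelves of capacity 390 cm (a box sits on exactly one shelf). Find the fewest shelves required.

6

Total = 300 + 270 + 240 + 240 + 230 + 210 + 100 + 70 + 60 + 60 + 50 + 40 = 1870 cm.
Lower bound: ⌈1870/390⌉ = 5 shelves.
Also, 6 boxes each exceed 195 cm, and no two of those can share a shelf, so at least 6 shelves are needed.
A packing using 6 shelves:
  shelf 1: 300 + 70 = 370
  shelf 2: 270 + 100 = 370
  shelf 3: 240 + 60 + 60 = 360
  shelf 4: 240 + 50 + 40 = 330
  shelf 5: 230 = 230
  shelf 6: 210 = 210
This matches the lower bound, so 6 is optimal.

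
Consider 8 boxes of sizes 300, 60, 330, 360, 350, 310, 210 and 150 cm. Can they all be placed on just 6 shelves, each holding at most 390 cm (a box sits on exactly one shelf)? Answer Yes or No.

Yes

A valid assignment using 6 shelves:
  shelf 1: 360 = 360
  shelf 2: 350 = 350
  shelf 3: 330 + 60 = 390
  shelf 4: 310 = 310
  shelf 5: 300 = 300
  shelf 6: 210 + 150 = 360
Every load is within 390 cm, so 6 shelves suffice.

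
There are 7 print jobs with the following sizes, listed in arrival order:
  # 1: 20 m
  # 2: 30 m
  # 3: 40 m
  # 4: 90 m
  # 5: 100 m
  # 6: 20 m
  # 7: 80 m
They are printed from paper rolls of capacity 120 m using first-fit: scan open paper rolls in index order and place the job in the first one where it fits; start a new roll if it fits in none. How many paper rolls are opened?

  20 → roll 1 (new)  [load 20/120]
  30 → roll 1  [load 50/120]
  40 → roll 1  [load 90/120]
  90 → roll 2 (new)  [load 90/120]
  100 → roll 3 (new)  [load 100/120]
  20 → roll 1  [load 110/120]
  80 → roll 4 (new)  [load 80/120]
4 paper rolls opened.

4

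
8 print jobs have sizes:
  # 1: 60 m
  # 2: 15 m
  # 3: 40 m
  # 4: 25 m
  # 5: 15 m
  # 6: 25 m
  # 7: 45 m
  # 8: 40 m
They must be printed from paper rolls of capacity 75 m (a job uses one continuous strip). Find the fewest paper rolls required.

Total = 60 + 45 + 40 + 40 + 25 + 25 + 15 + 15 = 265 m.
Lower bound: ⌈265/75⌉ = 4 paper rolls.
A packing using 4 paper rolls:
  roll 1: 60 + 15 = 75
  roll 2: 45 + 25 = 70
  roll 3: 40 + 25 = 65
  roll 4: 40 + 15 = 55
This matches the lower bound, so 4 is optimal.

4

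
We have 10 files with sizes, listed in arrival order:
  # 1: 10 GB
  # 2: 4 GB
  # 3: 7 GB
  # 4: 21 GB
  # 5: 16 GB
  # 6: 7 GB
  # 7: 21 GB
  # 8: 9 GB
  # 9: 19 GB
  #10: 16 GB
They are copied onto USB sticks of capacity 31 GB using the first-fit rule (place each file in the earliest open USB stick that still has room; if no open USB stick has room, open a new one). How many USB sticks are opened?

6

  10 → USB stick 1 (new)  [load 10/31]
  4 → USB stick 1  [load 14/31]
  7 → USB stick 1  [load 21/31]
  21 → USB stick 2 (new)  [load 21/31]
  16 → USB stick 3 (new)  [load 16/31]
  7 → USB stick 1  [load 28/31]
  21 → USB stick 4 (new)  [load 21/31]
  9 → USB stick 2  [load 30/31]
  19 → USB stick 5 (new)  [load 19/31]
  16 → USB stick 6 (new)  [load 16/31]
6 USB sticks opened.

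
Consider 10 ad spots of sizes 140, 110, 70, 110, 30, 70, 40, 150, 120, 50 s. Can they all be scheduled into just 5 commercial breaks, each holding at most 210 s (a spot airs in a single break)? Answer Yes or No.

A valid assignment using 5 commercial breaks:
  break 1: 150 + 50 = 200
  break 2: 140 + 70 = 210
  break 3: 120 + 70 = 190
  break 4: 110 + 40 + 30 = 180
  break 5: 110 = 110
Every load is within 210 s, so 5 commercial breaks suffice.

Yes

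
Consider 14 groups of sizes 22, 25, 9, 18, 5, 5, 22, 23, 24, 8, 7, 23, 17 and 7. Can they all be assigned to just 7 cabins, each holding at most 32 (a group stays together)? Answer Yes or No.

Total = 215; ⌈215/32⌉ = 7.
8 groups each exceed half the capacity and cannot share a cabin, forcing at least 8 cabins.
At least 8 cabins are required, but only 7 are allowed.

No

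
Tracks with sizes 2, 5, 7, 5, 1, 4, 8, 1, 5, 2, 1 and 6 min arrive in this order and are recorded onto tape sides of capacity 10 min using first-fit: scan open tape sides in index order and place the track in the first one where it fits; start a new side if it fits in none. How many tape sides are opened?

  2 → side 1 (new)  [load 2/10]
  5 → side 1  [load 7/10]
  7 → side 2 (new)  [load 7/10]
  5 → side 3 (new)  [load 5/10]
  1 → side 1  [load 8/10]
  4 → side 3  [load 9/10]
  8 → side 4 (new)  [load 8/10]
  1 → side 1  [load 9/10]
  5 → side 5 (new)  [load 5/10]
  2 → side 2  [load 9/10]
  1 → side 1  [load 10/10]
  6 → side 6 (new)  [load 6/10]
6 tape sides opened.

6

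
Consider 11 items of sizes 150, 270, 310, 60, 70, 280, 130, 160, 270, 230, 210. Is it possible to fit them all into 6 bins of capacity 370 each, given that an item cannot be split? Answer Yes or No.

No

Total = 2140; ⌈2140/370⌉ = 6.
The bound of 6 does not rule out 6, but exhaustive search shows no assignment into 6 bins of capacity 370 exists — the minimum is 7.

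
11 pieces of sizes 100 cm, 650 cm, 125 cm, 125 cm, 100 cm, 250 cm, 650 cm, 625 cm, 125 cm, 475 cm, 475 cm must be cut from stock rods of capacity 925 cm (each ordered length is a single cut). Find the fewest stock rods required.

Total = 650 + 650 + 625 + 475 + 475 + 250 + 125 + 125 + 125 + 100 + 100 = 3700 cm.
Lower bound: ⌈3700/925⌉ = 4 stock rods.
Also, 5 pieces each exceed 925/2 cm, and no two of those can share a stock rod, so at least 5 stock rods are needed.
A packing using 5 stock rods:
  stock rod 1: 650 + 250 = 900
  stock rod 2: 650 + 125 + 125 = 900
  stock rod 3: 625 + 125 + 100 = 850
  stock rod 4: 475 + 100 = 575
  stock rod 5: 475 = 475
This matches the lower bound, so 5 is optimal.

5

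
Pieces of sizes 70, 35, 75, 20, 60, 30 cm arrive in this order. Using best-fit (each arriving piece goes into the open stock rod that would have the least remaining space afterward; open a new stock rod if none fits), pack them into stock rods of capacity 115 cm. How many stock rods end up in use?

3

  70 → stock rod 1 (new)  [load 70/115]
  35 → stock rod 1  [load 105/115]
  75 → stock rod 2 (new)  [load 75/115]
  20 → stock rod 2  [load 95/115]
  60 → stock rod 3 (new)  [load 60/115]
  30 → stock rod 3  [load 90/115]
3 stock rods opened.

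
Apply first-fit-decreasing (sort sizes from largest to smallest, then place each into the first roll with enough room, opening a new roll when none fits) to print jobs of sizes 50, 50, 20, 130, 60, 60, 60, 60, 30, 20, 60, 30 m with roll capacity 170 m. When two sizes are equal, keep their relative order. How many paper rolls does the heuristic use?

4

Sorted descending: 130, 60, 60, 60, 60, 60, 50, 50, 30, 30, 20, 20.
  130 → roll 1 (new)  [load 130/170]
  60 → roll 2 (new)  [load 60/170]
  60 → roll 2  [load 120/170]
  60 → roll 3 (new)  [load 60/170]
  60 → roll 3  [load 120/170]
  60 → roll 4 (new)  [load 60/170]
  50 → roll 2  [load 170/170]
  50 → roll 3  [load 170/170]
  30 → roll 1  [load 160/170]
  30 → roll 4  [load 90/170]
  20 → roll 4  [load 110/170]
  20 → roll 4  [load 130/170]
4 paper rolls opened.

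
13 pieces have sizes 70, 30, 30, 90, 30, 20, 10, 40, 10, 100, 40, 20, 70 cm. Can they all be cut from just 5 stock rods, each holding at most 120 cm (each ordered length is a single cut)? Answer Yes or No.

Yes

A valid assignment using 5 stock rods:
  stock rod 1: 100 + 20 = 120
  stock rod 2: 90 + 30 = 120
  stock rod 3: 70 + 40 + 10 = 120
  stock rod 4: 70 + 40 + 10 = 120
  stock rod 5: 30 + 30 + 20 = 80
Every load is within 120 cm, so 5 stock rods suffice.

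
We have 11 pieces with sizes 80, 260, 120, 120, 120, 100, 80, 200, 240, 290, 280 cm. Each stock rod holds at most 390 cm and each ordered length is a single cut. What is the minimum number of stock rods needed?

6

Total = 290 + 280 + 260 + 240 + 200 + 120 + 120 + 120 + 100 + 80 + 80 = 1890 cm.
Lower bound: ⌈1890/390⌉ = 5 stock rods.
A packing using 6 stock rods:
  stock rod 1: 290 + 100 = 390
  stock rod 2: 280 + 80 = 360
  stock rod 3: 260 + 120 = 380
  stock rod 4: 240 + 120 = 360
  stock rod 5: 200 + 120 = 320
  stock rod 6: 80 = 80
No arrangement into 5 stock rods stays within capacity, so 6 is optimal.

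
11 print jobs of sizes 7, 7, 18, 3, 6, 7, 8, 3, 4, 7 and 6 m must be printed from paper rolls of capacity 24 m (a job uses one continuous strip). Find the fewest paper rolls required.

4

Total = 18 + 8 + 7 + 7 + 7 + 7 + 6 + 6 + 4 + 3 + 3 = 76 m.
Lower bound: ⌈76/24⌉ = 4 paper rolls.
A packing using 4 paper rolls:
  roll 1: 18 + 6 = 24
  roll 2: 8 + 7 + 7 = 22
  roll 3: 7 + 7 + 6 + 4 = 24
  roll 4: 3 + 3 = 6
This matches the lower bound, so 4 is optimal.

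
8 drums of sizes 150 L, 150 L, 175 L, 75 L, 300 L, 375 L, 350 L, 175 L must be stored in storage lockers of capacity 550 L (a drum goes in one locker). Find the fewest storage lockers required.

Total = 375 + 350 + 300 + 175 + 175 + 150 + 150 + 75 = 1750 L.
Lower bound: ⌈1750/550⌉ = 4 storage lockers.
A packing using 4 storage lockers:
  locker 1: 375 + 175 = 550
  locker 2: 350 + 175 = 525
  locker 3: 300 + 150 + 75 = 525
  locker 4: 150 = 150
This matches the lower bound, so 4 is optimal.

4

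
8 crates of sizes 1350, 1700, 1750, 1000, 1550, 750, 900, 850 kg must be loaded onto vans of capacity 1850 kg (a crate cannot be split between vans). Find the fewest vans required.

Total = 1750 + 1700 + 1550 + 1350 + 1000 + 900 + 850 + 750 = 9850 kg.
Lower bound: ⌈9850/1850⌉ = 6 vans.
A packing using 6 vans:
  van 1: 1750 = 1750
  van 2: 1700 = 1700
  van 3: 1550 = 1550
  van 4: 1350 = 1350
  van 5: 1000 + 850 = 1850
  van 6: 900 + 750 = 1650
This matches the lower bound, so 6 is optimal.

6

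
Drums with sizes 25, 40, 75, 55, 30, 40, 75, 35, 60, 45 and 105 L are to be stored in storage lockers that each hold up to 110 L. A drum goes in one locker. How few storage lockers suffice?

6

Total = 105 + 75 + 75 + 60 + 55 + 45 + 40 + 40 + 35 + 30 + 25 = 585 L.
Lower bound: ⌈585/110⌉ = 6 storage lockers.
A packing using 6 storage lockers:
  locker 1: 105 = 105
  locker 2: 75 + 35 = 110
  locker 3: 75 + 30 = 105
  locker 4: 60 + 45 = 105
  locker 5: 55 + 40 = 95
  locker 6: 40 + 25 = 65
This matches the lower bound, so 6 is optimal.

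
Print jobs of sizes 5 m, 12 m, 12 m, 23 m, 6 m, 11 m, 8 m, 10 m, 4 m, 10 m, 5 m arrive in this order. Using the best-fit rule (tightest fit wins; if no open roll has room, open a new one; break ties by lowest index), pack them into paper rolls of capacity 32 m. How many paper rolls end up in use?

  5 → roll 1 (new)  [load 5/32]
  12 → roll 1  [load 17/32]
  12 → roll 1  [load 29/32]
  23 → roll 2 (new)  [load 23/32]
  6 → roll 2  [load 29/32]
  11 → roll 3 (new)  [load 11/32]
  8 → roll 3  [load 19/32]
  10 → roll 3  [load 29/32]
  4 → roll 4 (new)  [load 4/32]
  10 → roll 4  [load 14/32]
  5 → roll 4  [load 19/32]
4 paper rolls opened.

4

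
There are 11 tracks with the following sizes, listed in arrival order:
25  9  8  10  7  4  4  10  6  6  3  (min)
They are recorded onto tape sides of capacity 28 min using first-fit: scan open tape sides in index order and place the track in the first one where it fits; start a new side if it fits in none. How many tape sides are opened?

  25 → side 1 (new)  [load 25/28]
  9 → side 2 (new)  [load 9/28]
  8 → side 2  [load 17/28]
  10 → side 2  [load 27/28]
  7 → side 3 (new)  [load 7/28]
  4 → side 3  [load 11/28]
  4 → side 3  [load 15/28]
  10 → side 3  [load 25/28]
  6 → side 4 (new)  [load 6/28]
  6 → side 4  [load 12/28]
  3 → side 1  [load 28/28]
4 tape sides opened.

4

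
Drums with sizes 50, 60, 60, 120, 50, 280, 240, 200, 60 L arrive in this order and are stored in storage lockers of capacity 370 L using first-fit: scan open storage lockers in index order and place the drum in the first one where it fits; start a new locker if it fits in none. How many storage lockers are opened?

4

  50 → locker 1 (new)  [load 50/370]
  60 → locker 1  [load 110/370]
  60 → locker 1  [load 170/370]
  120 → locker 1  [load 290/370]
  50 → locker 1  [load 340/370]
  280 → locker 2 (new)  [load 280/370]
  240 → locker 3 (new)  [load 240/370]
  200 → locker 4 (new)  [load 200/370]
  60 → locker 2  [load 340/370]
4 storage lockers opened.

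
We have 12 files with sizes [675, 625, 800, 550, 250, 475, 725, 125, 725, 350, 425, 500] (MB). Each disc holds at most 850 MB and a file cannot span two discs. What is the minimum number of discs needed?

Total = 800 + 725 + 725 + 675 + 625 + 550 + 500 + 475 + 425 + 350 + 250 + 125 = 6225 MB.
Lower bound: ⌈6225/850⌉ = 8 discs.
A packing using 9 discs:
  disc 1: 800 = 800
  disc 2: 725 + 125 = 850
  disc 3: 725 = 725
  disc 4: 675 = 675
  disc 5: 625 = 625
  disc 6: 550 + 250 = 800
  disc 7: 500 + 350 = 850
  disc 8: 475 = 475
  disc 9: 425 = 425
No arrangement into 8 discs stays within capacity, so 9 is optimal.

9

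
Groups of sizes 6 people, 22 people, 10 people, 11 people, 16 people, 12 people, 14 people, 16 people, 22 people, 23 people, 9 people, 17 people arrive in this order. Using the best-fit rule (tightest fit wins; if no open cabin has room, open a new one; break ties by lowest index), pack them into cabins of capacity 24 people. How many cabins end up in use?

9

  6 → cabin 1 (new)  [load 6/24]
  22 → cabin 2 (new)  [load 22/24]
  10 → cabin 1  [load 16/24]
  11 → cabin 3 (new)  [load 11/24]
  16 → cabin 4 (new)  [load 16/24]
  12 → cabin 3  [load 23/24]
  14 → cabin 5 (new)  [load 14/24]
  16 → cabin 6 (new)  [load 16/24]
  22 → cabin 7 (new)  [load 22/24]
  23 → cabin 8 (new)  [load 23/24]
  9 → cabin 5  [load 23/24]
  17 → cabin 9 (new)  [load 17/24]
9 cabins opened.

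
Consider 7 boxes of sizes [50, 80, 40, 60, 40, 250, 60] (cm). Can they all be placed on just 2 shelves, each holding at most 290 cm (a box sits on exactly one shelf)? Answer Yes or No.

A valid assignment using 2 shelves:
  shelf 1: 250 + 40 = 290
  shelf 2: 80 + 60 + 60 + 50 + 40 = 290
Every load is within 290 cm, so 2 shelves suffice.

Yes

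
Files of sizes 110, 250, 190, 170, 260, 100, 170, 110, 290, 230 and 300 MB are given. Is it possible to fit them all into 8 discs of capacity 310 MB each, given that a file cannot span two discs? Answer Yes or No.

A valid assignment using 8 discs:
  disc 1: 300 = 300
  disc 2: 290 = 290
  disc 3: 260 = 260
  disc 4: 250 = 250
  disc 5: 230 = 230
  disc 6: 190 + 110 = 300
  disc 7: 170 + 110 = 280
  disc 8: 170 + 100 = 270
Every load is within 310 MB, so 8 discs suffice.

Yes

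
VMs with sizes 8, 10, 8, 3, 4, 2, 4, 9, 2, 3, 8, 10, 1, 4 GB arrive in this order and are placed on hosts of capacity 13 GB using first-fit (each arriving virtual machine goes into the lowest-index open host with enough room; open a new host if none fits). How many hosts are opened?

7

  8 → host 1 (new)  [load 8/13]
  10 → host 2 (new)  [load 10/13]
  8 → host 3 (new)  [load 8/13]
  3 → host 1  [load 11/13]
  4 → host 3  [load 12/13]
  2 → host 1  [load 13/13]
  4 → host 4 (new)  [load 4/13]
  9 → host 4  [load 13/13]
  2 → host 2  [load 12/13]
  3 → host 5 (new)  [load 3/13]
  8 → host 5  [load 11/13]
  10 → host 6 (new)  [load 10/13]
  1 → host 2  [load 13/13]
  4 → host 7 (new)  [load 4/13]
7 hosts opened.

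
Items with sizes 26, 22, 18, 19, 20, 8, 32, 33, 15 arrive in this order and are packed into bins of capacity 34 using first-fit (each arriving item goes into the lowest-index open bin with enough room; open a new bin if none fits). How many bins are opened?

  26 → bin 1 (new)  [load 26/34]
  22 → bin 2 (new)  [load 22/34]
  18 → bin 3 (new)  [load 18/34]
  19 → bin 4 (new)  [load 19/34]
  20 → bin 5 (new)  [load 20/34]
  8 → bin 1  [load 34/34]
  32 → bin 6 (new)  [load 32/34]
  33 → bin 7 (new)  [load 33/34]
  15 → bin 3  [load 33/34]
7 bins opened.

7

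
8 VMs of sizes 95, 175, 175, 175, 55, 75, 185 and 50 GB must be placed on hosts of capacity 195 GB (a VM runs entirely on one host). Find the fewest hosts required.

Total = 185 + 175 + 175 + 175 + 95 + 75 + 55 + 50 = 985 GB.
Lower bound: ⌈985/195⌉ = 6 hosts.
A packing using 6 hosts:
  host 1: 185 = 185
  host 2: 175 = 175
  host 3: 175 = 175
  host 4: 175 = 175
  host 5: 95 + 75 = 170
  host 6: 55 + 50 = 105
This matches the lower bound, so 6 is optimal.

6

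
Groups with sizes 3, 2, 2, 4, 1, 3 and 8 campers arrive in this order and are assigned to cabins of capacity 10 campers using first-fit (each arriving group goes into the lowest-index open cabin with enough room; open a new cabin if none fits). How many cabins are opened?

  3 → cabin 1 (new)  [load 3/10]
  2 → cabin 1  [load 5/10]
  2 → cabin 1  [load 7/10]
  4 → cabin 2 (new)  [load 4/10]
  1 → cabin 1  [load 8/10]
  3 → cabin 2  [load 7/10]
  8 → cabin 3 (new)  [load 8/10]
3 cabins opened.

3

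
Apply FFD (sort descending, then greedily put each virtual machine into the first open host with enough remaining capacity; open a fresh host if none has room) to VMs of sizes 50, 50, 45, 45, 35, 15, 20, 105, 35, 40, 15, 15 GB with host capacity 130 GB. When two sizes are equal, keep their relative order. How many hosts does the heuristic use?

Sorted descending: 105, 50, 50, 45, 45, 40, 35, 35, 20, 15, 15, 15.
  105 → host 1 (new)  [load 105/130]
  50 → host 2 (new)  [load 50/130]
  50 → host 2  [load 100/130]
  45 → host 3 (new)  [load 45/130]
  45 → host 3  [load 90/130]
  40 → host 3  [load 130/130]
  35 → host 4 (new)  [load 35/130]
  35 → host 4  [load 70/130]
  20 → host 1  [load 125/130]
  15 → host 2  [load 115/130]
  15 → host 2  [load 130/130]
  15 → host 4  [load 85/130]
4 hosts opened.

4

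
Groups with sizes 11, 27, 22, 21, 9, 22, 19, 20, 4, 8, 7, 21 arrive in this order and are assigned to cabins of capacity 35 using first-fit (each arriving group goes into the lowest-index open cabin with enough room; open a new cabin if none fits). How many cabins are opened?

  11 → cabin 1 (new)  [load 11/35]
  27 → cabin 2 (new)  [load 27/35]
  22 → cabin 1  [load 33/35]
  21 → cabin 3 (new)  [load 21/35]
  9 → cabin 3  [load 30/35]
  22 → cabin 4 (new)  [load 22/35]
  19 → cabin 5 (new)  [load 19/35]
  20 → cabin 6 (new)  [load 20/35]
  4 → cabin 2  [load 31/35]
  8 → cabin 4  [load 30/35]
  7 → cabin 5  [load 26/35]
  21 → cabin 7 (new)  [load 21/35]
7 cabins opened.

7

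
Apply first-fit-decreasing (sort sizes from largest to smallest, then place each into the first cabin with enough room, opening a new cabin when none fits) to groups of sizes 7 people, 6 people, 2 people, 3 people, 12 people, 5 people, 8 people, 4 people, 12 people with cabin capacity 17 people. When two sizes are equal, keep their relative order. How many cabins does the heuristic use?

4

Sorted descending: 12, 12, 8, 7, 6, 5, 4, 3, 2.
  12 → cabin 1 (new)  [load 12/17]
  12 → cabin 2 (new)  [load 12/17]
  8 → cabin 3 (new)  [load 8/17]
  7 → cabin 3  [load 15/17]
  6 → cabin 4 (new)  [load 6/17]
  5 → cabin 1  [load 17/17]
  4 → cabin 2  [load 16/17]
  3 → cabin 4  [load 9/17]
  2 → cabin 3  [load 17/17]
4 cabins opened.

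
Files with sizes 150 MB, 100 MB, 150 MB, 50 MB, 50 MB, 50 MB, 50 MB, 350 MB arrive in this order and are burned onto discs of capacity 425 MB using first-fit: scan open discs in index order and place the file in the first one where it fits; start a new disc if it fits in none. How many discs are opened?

3

  150 → disc 1 (new)  [load 150/425]
  100 → disc 1  [load 250/425]
  150 → disc 1  [load 400/425]
  50 → disc 2 (new)  [load 50/425]
  50 → disc 2  [load 100/425]
  50 → disc 2  [load 150/425]
  50 → disc 2  [load 200/425]
  350 → disc 3 (new)  [load 350/425]
3 discs opened.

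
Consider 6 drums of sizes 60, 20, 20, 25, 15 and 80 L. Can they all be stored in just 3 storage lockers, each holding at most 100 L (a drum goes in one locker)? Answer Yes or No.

Yes

A valid assignment using 3 storage lockers:
  locker 1: 80 + 20 = 100
  locker 2: 60 + 25 + 15 = 100
  locker 3: 20 = 20
Every load is within 100 L, so 3 storage lockers suffice.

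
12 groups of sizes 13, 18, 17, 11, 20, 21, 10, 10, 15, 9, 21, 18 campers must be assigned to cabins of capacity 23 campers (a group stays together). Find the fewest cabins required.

Total = 21 + 21 + 20 + 18 + 18 + 17 + 15 + 13 + 11 + 10 + 10 + 9 = 183 campers.
Lower bound: ⌈183/23⌉ = 8 cabins.
A packing using 10 cabins:
  cabin 1: 21 = 21
  cabin 2: 21 = 21
  cabin 3: 20 = 20
  cabin 4: 18 = 18
  cabin 5: 18 = 18
  cabin 6: 17 = 17
  cabin 7: 15 = 15
  cabin 8: 13 + 10 = 23
  cabin 9: 11 + 10 = 21
  cabin 10: 9 = 9
No arrangement into 9 cabins stays within capacity, so 10 is optimal.

10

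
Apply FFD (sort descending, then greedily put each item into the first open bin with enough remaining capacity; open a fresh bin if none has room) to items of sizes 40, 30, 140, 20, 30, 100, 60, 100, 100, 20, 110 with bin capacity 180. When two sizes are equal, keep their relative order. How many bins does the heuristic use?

Sorted descending: 140, 110, 100, 100, 100, 60, 40, 30, 30, 20, 20.
  140 → bin 1 (new)  [load 140/180]
  110 → bin 2 (new)  [load 110/180]
  100 → bin 3 (new)  [load 100/180]
  100 → bin 4 (new)  [load 100/180]
  100 → bin 5 (new)  [load 100/180]
  60 → bin 2  [load 170/180]
  40 → bin 1  [load 180/180]
  30 → bin 3  [load 130/180]
  30 → bin 3  [load 160/180]
  20 → bin 3  [load 180/180]
  20 → bin 4  [load 120/180]
5 bins opened.

5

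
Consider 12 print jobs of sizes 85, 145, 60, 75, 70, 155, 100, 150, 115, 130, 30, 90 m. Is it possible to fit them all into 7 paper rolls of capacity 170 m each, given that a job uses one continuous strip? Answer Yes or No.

Total = 1205 m; ⌈1205/170⌉ = 8.
At least 8 paper rolls are required, but only 7 are allowed.

No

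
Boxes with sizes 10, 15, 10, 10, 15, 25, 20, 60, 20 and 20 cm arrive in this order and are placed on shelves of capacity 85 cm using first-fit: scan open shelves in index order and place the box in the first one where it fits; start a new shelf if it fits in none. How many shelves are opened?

  10 → shelf 1 (new)  [load 10/85]
  15 → shelf 1  [load 25/85]
  10 → shelf 1  [load 35/85]
  10 → shelf 1  [load 45/85]
  15 → shelf 1  [load 60/85]
  25 → shelf 1  [load 85/85]
  20 → shelf 2 (new)  [load 20/85]
  60 → shelf 2  [load 80/85]
  20 → shelf 3 (new)  [load 20/85]
  20 → shelf 3  [load 40/85]
3 shelves opened.

3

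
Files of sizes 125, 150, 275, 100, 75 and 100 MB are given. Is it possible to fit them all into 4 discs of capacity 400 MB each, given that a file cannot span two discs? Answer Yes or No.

A valid assignment using 3 discs:
  disc 1: 275 + 125 = 400
  disc 2: 150 + 100 + 100 = 350
  disc 3: 75 = 75
That uses only 3 ≤ 4, so 4 discs are enough.

Yes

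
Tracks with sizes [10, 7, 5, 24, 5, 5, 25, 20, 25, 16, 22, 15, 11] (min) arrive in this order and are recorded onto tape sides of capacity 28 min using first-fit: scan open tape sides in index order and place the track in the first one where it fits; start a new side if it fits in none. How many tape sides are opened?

  10 → side 1 (new)  [load 10/28]
  7 → side 1  [load 17/28]
  5 → side 1  [load 22/28]
  24 → side 2 (new)  [load 24/28]
  5 → side 1  [load 27/28]
  5 → side 3 (new)  [load 5/28]
  25 → side 4 (new)  [load 25/28]
  20 → side 3  [load 25/28]
  25 → side 5 (new)  [load 25/28]
  16 → side 6 (new)  [load 16/28]
  22 → side 7 (new)  [load 22/28]
  15 → side 8 (new)  [load 15/28]
  11 → side 6  [load 27/28]
8 tape sides opened.

8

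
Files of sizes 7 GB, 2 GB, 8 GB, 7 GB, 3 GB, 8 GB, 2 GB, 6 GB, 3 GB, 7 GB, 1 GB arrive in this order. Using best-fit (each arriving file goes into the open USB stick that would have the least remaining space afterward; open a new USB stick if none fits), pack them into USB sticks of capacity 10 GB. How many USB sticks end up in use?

  7 → USB stick 1 (new)  [load 7/10]
  2 → USB stick 1  [load 9/10]
  8 → USB stick 2 (new)  [load 8/10]
  7 → USB stick 3 (new)  [load 7/10]
  3 → USB stick 3  [load 10/10]
  8 → USB stick 4 (new)  [load 8/10]
  2 → USB stick 2  [load 10/10]
  6 → USB stick 5 (new)  [load 6/10]
  3 → USB stick 5  [load 9/10]
  7 → USB stick 6 (new)  [load 7/10]
  1 → USB stick 1  [load 10/10]
6 USB sticks opened.

6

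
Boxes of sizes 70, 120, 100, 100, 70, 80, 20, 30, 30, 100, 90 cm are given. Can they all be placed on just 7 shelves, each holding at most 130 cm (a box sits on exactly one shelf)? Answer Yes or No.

Total = 810 cm; ⌈810/130⌉ = 7.
8 boxes each exceed half the capacity and cannot share a shelf, forcing at least 8 shelves.
At least 8 shelves are required, but only 7 are allowed.

No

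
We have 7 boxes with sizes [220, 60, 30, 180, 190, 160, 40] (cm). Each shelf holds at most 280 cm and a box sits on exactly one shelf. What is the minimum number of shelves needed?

4

Total = 220 + 190 + 180 + 160 + 60 + 40 + 30 = 880 cm.
Lower bound: ⌈880/280⌉ = 4 shelves.
A packing using 4 shelves:
  shelf 1: 220 + 60 = 280
  shelf 2: 190 + 40 + 30 = 260
  shelf 3: 180 = 180
  shelf 4: 160 = 160
This matches the lower bound, so 4 is optimal.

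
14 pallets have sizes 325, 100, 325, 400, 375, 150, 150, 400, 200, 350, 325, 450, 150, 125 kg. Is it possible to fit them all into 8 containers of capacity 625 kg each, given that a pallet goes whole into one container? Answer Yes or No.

Yes

A valid assignment using 8 containers:
  container 1: 450 + 150 = 600
  container 2: 400 + 200 = 600
  container 3: 400 + 150 = 550
  container 4: 375 + 150 + 100 = 625
  container 5: 350 + 125 = 475
  container 6: 325 = 325
  container 7: 325 = 325
  container 8: 325 = 325
Every load is within 625 kg, so 8 containers suffice.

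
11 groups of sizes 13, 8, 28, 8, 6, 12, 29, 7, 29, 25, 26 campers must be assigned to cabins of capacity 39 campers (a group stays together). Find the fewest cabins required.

6

Total = 29 + 29 + 28 + 26 + 25 + 13 + 12 + 8 + 8 + 7 + 6 = 191 campers.
Lower bound: ⌈191/39⌉ = 5 cabins.
A packing using 6 cabins:
  cabin 1: 29 + 8 = 37
  cabin 2: 29 + 8 = 37
  cabin 3: 28 + 7 = 35
  cabin 4: 26 + 13 = 39
  cabin 5: 25 + 12 = 37
  cabin 6: 6 = 6
No arrangement into 5 cabins stays within capacity, so 6 is optimal.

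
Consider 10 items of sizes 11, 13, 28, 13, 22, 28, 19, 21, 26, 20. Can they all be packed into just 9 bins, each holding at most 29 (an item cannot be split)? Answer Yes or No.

A valid assignment using 9 bins:
  bin 1: 28 = 28
  bin 2: 28 = 28
  bin 3: 26 = 26
  bin 4: 22 = 22
  bin 5: 21 = 21
  bin 6: 20 = 20
  bin 7: 19 = 19
  bin 8: 13 + 13 = 26
  bin 9: 11 = 11
Every load is within 29, so 9 bins suffice.

Yes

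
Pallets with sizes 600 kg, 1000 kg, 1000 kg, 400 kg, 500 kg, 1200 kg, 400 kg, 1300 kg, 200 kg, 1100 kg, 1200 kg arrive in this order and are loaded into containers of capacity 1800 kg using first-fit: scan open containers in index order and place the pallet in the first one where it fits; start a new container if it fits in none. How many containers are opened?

  600 → container 1 (new)  [load 600/1800]
  1000 → container 1  [load 1600/1800]
  1000 → container 2 (new)  [load 1000/1800]
  400 → container 2  [load 1400/1800]
  500 → container 3 (new)  [load 500/1800]
  1200 → container 3  [load 1700/1800]
  400 → container 2  [load 1800/1800]
  1300 → container 4 (new)  [load 1300/1800]
  200 → container 1  [load 1800/1800]
  1100 → container 5 (new)  [load 1100/1800]
  1200 → container 6 (new)  [load 1200/1800]
6 containers opened.

6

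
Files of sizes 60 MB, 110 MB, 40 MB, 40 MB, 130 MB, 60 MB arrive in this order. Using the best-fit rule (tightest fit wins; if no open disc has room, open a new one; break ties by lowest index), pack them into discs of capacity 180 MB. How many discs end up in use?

3

  60 → disc 1 (new)  [load 60/180]
  110 → disc 1  [load 170/180]
  40 → disc 2 (new)  [load 40/180]
  40 → disc 2  [load 80/180]
  130 → disc 3 (new)  [load 130/180]
  60 → disc 2  [load 140/180]
3 discs opened.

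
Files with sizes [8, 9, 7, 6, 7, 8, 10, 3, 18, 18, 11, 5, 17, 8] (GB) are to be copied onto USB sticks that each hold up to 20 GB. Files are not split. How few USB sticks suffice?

8

Total = 18 + 18 + 17 + 11 + 10 + 9 + 8 + 8 + 8 + 7 + 7 + 6 + 5 + 3 = 135 GB.
Lower bound: ⌈135/20⌉ = 7 USB sticks.
A packing using 8 USB sticks:
  USB stick 1: 18 = 18
  USB stick 2: 18 = 18
  USB stick 3: 17 + 3 = 20
  USB stick 4: 11 + 9 = 20
  USB stick 5: 10 + 8 = 18
  USB stick 6: 8 + 8 = 16
  USB stick 7: 7 + 7 + 6 = 20
  USB stick 8: 5 = 5
No arrangement into 7 USB sticks stays within capacity, so 8 is optimal.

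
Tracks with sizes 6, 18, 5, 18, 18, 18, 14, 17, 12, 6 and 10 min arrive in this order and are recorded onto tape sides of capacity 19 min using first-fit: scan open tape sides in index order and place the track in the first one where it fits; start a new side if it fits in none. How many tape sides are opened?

9

  6 → side 1 (new)  [load 6/19]
  18 → side 2 (new)  [load 18/19]
  5 → side 1  [load 11/19]
  18 → side 3 (new)  [load 18/19]
  18 → side 4 (new)  [load 18/19]
  18 → side 5 (new)  [load 18/19]
  14 → side 6 (new)  [load 14/19]
  17 → side 7 (new)  [load 17/19]
  12 → side 8 (new)  [load 12/19]
  6 → side 1  [load 17/19]
  10 → side 9 (new)  [load 10/19]
9 tape sides opened.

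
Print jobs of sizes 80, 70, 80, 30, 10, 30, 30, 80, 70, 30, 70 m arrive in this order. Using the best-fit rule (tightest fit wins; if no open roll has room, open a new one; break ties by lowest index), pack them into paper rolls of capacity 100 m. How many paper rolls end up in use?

  80 → roll 1 (new)  [load 80/100]
  70 → roll 2 (new)  [load 70/100]
  80 → roll 3 (new)  [load 80/100]
  30 → roll 2  [load 100/100]
  10 → roll 1  [load 90/100]
  30 → roll 4 (new)  [load 30/100]
  30 → roll 4  [load 60/100]
  80 → roll 5 (new)  [load 80/100]
  70 → roll 6 (new)  [load 70/100]
  30 → roll 6  [load 100/100]
  70 → roll 7 (new)  [load 70/100]
7 paper rolls opened.

7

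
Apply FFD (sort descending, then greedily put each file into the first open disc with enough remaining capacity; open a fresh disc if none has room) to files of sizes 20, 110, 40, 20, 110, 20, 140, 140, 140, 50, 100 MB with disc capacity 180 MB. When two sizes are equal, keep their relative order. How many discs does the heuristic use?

Sorted descending: 140, 140, 140, 110, 110, 100, 50, 40, 20, 20, 20.
  140 → disc 1 (new)  [load 140/180]
  140 → disc 2 (new)  [load 140/180]
  140 → disc 3 (new)  [load 140/180]
  110 → disc 4 (new)  [load 110/180]
  110 → disc 5 (new)  [load 110/180]
  100 → disc 6 (new)  [load 100/180]
  50 → disc 4  [load 160/180]
  40 → disc 1  [load 180/180]
  20 → disc 2  [load 160/180]
  20 → disc 2  [load 180/180]
  20 → disc 3  [load 160/180]
6 discs opened.

6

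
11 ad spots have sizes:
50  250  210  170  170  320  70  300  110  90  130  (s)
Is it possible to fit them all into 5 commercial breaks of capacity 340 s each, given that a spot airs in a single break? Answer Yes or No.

Total = 1870 s; ⌈1870/340⌉ = 6.
At least 6 commercial breaks are required, but only 5 are allowed.

No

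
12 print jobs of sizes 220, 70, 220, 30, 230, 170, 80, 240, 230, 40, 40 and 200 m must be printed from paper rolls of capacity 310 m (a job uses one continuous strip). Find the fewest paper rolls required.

Total = 240 + 230 + 230 + 220 + 220 + 200 + 170 + 80 + 70 + 40 + 40 + 30 = 1770 m.
Lower bound: ⌈1770/310⌉ = 6 paper rolls.
Also, 7 print jobs each exceed 155 m, and no two of those can share a roll, so at least 7 paper rolls are needed.
A packing using 7 paper rolls:
  roll 1: 240 + 70 = 310
  roll 2: 230 + 80 = 310
  roll 3: 230 + 40 + 40 = 310
  roll 4: 220 + 30 = 250
  roll 5: 220 = 220
  roll 6: 200 = 200
  roll 7: 170 = 170
This matches the lower bound, so 7 is optimal.

7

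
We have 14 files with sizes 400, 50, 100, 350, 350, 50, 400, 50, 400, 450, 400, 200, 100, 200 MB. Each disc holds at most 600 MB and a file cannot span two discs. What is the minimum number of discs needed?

7

Total = 450 + 400 + 400 + 400 + 400 + 350 + 350 + 200 + 200 + 100 + 100 + 50 + 50 + 50 = 3500 MB.
Lower bound: ⌈3500/600⌉ = 6 discs.
Also, 7 files each exceed 300 MB, and no two of those can share a disc, so at least 7 discs are needed.
A packing using 7 discs:
  disc 1: 450 + 100 + 50 = 600
  disc 2: 400 + 200 = 600
  disc 3: 400 + 200 = 600
  disc 4: 400 + 100 + 50 + 50 = 600
  disc 5: 400 = 400
  disc 6: 350 = 350
  disc 7: 350 = 350
This matches the lower bound, so 7 is optimal.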